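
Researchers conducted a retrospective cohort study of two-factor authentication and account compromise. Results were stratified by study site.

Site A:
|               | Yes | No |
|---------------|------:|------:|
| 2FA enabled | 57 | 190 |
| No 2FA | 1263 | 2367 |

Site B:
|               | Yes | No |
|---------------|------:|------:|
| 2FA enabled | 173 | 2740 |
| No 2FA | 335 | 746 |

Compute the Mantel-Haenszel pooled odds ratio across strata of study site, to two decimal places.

0.23

OR_MH = Σ(aᵢdᵢ/nᵢ) / Σ(bᵢcᵢ/nᵢ), where nᵢ is the stratum total.
Stratum 1 (Site A): n = 3877; a·d/n = 57·2367/3877 = 34.7998; b·c/n = 190·1263/3877 = 61.8958
Stratum 2 (Site B): n = 3994; a·d/n = 173·746/3994 = 32.3130; b·c/n = 2740·335/3994 = 229.8197
OR_MH = (34.7998 + 32.3130) / (61.8958 + 229.8197) = 67.1128 / 291.7155 = 0.23006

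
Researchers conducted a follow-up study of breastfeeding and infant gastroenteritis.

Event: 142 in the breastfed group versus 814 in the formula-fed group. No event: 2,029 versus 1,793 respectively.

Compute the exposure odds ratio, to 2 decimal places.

From the description: a = 142, b = 2029, c = 814, d = 1793.
OR = (a·d)/(b·c) = (142 × 1793) / (2029 × 814) = 254606 / 1651606 = 0.15416
Exposure is associated with lower odds of infant gastroenteritis (OR = 0.15 < 1).

0.15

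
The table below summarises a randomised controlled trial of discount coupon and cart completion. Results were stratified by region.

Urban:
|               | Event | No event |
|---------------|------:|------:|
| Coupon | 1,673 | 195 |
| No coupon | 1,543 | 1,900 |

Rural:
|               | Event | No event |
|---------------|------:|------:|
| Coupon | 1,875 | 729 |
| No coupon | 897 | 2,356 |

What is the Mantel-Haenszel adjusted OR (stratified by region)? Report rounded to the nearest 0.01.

8.04

OR_MH = Σ(aᵢdᵢ/nᵢ) / Σ(bᵢcᵢ/nᵢ), where nᵢ is the stratum total.
Stratum 1 (Urban): n = 5311; a·d/n = 1673·1900/5311 = 598.5125; b·c/n = 195·1543/5311 = 56.6532
Stratum 2 (Rural): n = 5857; a·d/n = 1875·2356/5857 = 754.2257; b·c/n = 729·897/5857 = 111.6464
OR_MH = (598.5125 + 754.2257) / (56.6532 + 111.6464) = 1352.7382 / 168.2996 = 8.03768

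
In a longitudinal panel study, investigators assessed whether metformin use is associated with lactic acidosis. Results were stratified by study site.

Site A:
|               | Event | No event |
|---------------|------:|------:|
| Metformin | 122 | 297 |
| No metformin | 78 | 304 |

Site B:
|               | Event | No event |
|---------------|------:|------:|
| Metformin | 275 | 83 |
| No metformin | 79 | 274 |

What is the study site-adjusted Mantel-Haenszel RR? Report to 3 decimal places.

RR_MH = Σ(aᵢ·n₀ᵢ/nᵢ) / Σ(cᵢ·n₁ᵢ/nᵢ), with n₁ᵢ = aᵢ+bᵢ (exposed), n₀ᵢ = cᵢ+dᵢ (unexposed), nᵢ = n₁ᵢ+n₀ᵢ.
Stratum 1 (Site A): n₁ = 419, n₀ = 382, n = 801; a·n₀/n = 122·382/801 = 58.1823; c·n₁/n = 78·419/801 = 40.8015
Stratum 2 (Site B): n₁ = 358, n₀ = 353, n = 711; a·n₀/n = 275·353/711 = 136.5331; c·n₁/n = 79·358/711 = 39.7778
RR_MH = (58.1823 + 136.5331) / (40.8015 + 39.7778) = 194.7153 / 80.5793 = 2.41644

2.416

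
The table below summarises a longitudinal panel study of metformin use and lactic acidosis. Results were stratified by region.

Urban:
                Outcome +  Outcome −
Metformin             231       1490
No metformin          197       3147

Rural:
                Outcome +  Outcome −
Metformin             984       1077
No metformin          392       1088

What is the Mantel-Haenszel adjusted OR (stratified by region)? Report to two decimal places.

2.52

OR_MH = Σ(aᵢdᵢ/nᵢ) / Σ(bᵢcᵢ/nᵢ), where nᵢ is the stratum total.
Stratum 1 (Urban): n = 5065; a·d/n = 231·3147/5065 = 143.5256; b·c/n = 1490·197/5065 = 57.9526
Stratum 2 (Rural): n = 3541; a·d/n = 984·1088/3541 = 302.3417; b·c/n = 1077·392/3541 = 119.2273
OR_MH = (143.5256 + 302.3417) / (57.9526 + 119.2273) = 445.8673 / 177.1800 = 2.51647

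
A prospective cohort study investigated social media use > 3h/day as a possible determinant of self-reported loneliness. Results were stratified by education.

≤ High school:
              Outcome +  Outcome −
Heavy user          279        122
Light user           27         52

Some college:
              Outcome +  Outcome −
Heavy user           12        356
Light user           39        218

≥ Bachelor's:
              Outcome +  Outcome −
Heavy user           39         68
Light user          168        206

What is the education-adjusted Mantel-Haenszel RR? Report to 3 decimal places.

RR_MH = Σ(aᵢ·n₀ᵢ/nᵢ) / Σ(cᵢ·n₁ᵢ/nᵢ), with n₁ᵢ = aᵢ+bᵢ (exposed), n₀ᵢ = cᵢ+dᵢ (unexposed), nᵢ = n₁ᵢ+n₀ᵢ.
Stratum 1 (≤ High school): n₁ = 401, n₀ = 79, n = 480; a·n₀/n = 279·79/480 = 45.9188; c·n₁/n = 27·401/480 = 22.5562
Stratum 2 (Some college): n₁ = 368, n₀ = 257, n = 625; a·n₀/n = 12·257/625 = 4.9344; c·n₁/n = 39·368/625 = 22.9632
Stratum 3 (≥ Bachelor's): n₁ = 107, n₀ = 374, n = 481; a·n₀/n = 39·374/481 = 30.3243; c·n₁/n = 168·107/481 = 37.3721
RR_MH = (45.9188 + 4.9344 + 30.3243) / (22.5562 + 22.9632 + 37.3721) = 81.1775 / 82.8916 = 0.97932

0.979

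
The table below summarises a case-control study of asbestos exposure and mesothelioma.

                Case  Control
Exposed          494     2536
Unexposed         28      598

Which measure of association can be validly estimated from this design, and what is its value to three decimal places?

4.160

Cells: a = 494, b = 2536, c = 28, d = 598.
This is a case-control study: participants were sampled on outcome status, so risks in the source population cannot be estimated directly — relative risk is not valid here. The odds ratio is the appropriate measure.
OR = (a·d)/(b·c) = (494 × 598) / (2536 × 28) = 295412 / 71008 = 4.16026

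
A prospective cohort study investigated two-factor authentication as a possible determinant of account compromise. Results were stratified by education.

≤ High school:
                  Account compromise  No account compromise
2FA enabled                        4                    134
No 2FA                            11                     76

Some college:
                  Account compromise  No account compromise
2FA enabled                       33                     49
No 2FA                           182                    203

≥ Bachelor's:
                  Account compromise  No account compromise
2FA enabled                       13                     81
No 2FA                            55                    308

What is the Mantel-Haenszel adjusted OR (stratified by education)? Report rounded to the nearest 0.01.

OR_MH = Σ(aᵢdᵢ/nᵢ) / Σ(bᵢcᵢ/nᵢ), where nᵢ is the stratum total.
Stratum 1 (≤ High school): n = 225; a·d/n = 4·76/225 = 1.3511; b·c/n = 134·11/225 = 6.5511
Stratum 2 (Some college): n = 467; a·d/n = 33·203/467 = 14.3448; b·c/n = 49·182/467 = 19.0964
Stratum 3 (≥ Bachelor's): n = 457; a·d/n = 13·308/457 = 8.7615; b·c/n = 81·55/457 = 9.7484
OR_MH = (1.3511 + 14.3448 + 8.7615) / (6.5511 + 19.0964 + 9.7484) = 24.4574 / 35.3958 = 0.69097

0.69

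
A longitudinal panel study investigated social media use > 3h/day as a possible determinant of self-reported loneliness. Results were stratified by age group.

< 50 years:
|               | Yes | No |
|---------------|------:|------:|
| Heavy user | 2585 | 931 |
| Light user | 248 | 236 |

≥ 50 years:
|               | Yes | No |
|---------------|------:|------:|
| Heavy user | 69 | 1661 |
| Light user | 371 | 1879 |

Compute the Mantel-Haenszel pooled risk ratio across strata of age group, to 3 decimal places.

0.928

RR_MH = Σ(aᵢ·n₀ᵢ/nᵢ) / Σ(cᵢ·n₁ᵢ/nᵢ), with n₁ᵢ = aᵢ+bᵢ (exposed), n₀ᵢ = cᵢ+dᵢ (unexposed), nᵢ = n₁ᵢ+n₀ᵢ.
Stratum 1 (< 50 years): n₁ = 3516, n₀ = 484, n = 4000; a·n₀/n = 2585·484/4000 = 312.7850; c·n₁/n = 248·3516/4000 = 217.9920
Stratum 2 (≥ 50 years): n₁ = 1730, n₀ = 2250, n = 3980; a·n₀/n = 69·2250/3980 = 39.0075; c·n₁/n = 371·1730/3980 = 161.2638
RR_MH = (312.7850 + 39.0075) / (217.9920 + 161.2638) = 351.7925 / 379.2558 = 0.92759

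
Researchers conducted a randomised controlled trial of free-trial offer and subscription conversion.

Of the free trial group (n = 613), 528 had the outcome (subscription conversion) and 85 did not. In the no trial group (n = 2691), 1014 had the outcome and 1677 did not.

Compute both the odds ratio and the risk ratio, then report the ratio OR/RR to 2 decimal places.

From the description: a = 528, b = 85, c = 1014, d = 1677.
OR = (528·1677)/(85·1014) = 885456/86190 = 10.27330
Risk in exposed = 528/613 = 0.86134; risk in unexposed = 1014/2691 = 0.37681; RR = 2.28586
OR/RR = 10.27330 / 2.28586 = 4.49429
The outcome is not rare, so the OR lies further from 1 than the RR.

4.49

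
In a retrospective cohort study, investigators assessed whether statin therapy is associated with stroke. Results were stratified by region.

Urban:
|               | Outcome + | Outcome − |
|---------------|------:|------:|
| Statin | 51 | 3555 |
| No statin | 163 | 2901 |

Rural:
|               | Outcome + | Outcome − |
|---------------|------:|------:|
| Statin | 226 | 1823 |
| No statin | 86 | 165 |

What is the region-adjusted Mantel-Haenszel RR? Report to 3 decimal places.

RR_MH = Σ(aᵢ·n₀ᵢ/nᵢ) / Σ(cᵢ·n₁ᵢ/nᵢ), with n₁ᵢ = aᵢ+bᵢ (exposed), n₀ᵢ = cᵢ+dᵢ (unexposed), nᵢ = n₁ᵢ+n₀ᵢ.
Stratum 1 (Urban): n₁ = 3606, n₀ = 3064, n = 6670; a·n₀/n = 51·3064/6670 = 23.4279; c·n₁/n = 163·3606/6670 = 88.1226
Stratum 2 (Rural): n₁ = 2049, n₀ = 251, n = 2300; a·n₀/n = 226·251/2300 = 24.6635; c·n₁/n = 86·2049/2300 = 76.6148
RR_MH = (23.4279 + 24.6635) / (88.1226 + 76.6148) = 48.0914 / 164.7374 = 0.29193

0.292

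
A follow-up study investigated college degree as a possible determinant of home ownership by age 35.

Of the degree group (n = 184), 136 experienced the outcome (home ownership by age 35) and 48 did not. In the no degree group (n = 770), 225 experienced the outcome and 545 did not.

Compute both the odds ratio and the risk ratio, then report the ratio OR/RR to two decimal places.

2.71

From the description: a = 136, b = 48, c = 225, d = 545.
OR = (136·545)/(48·225) = 74120/10800 = 6.86296
Risk in exposed = 136/184 = 0.73913; risk in unexposed = 225/770 = 0.29221; RR = 2.52947
OR/RR = 6.86296 / 2.52947 = 2.71320
The outcome is not rare, so the OR lies further from 1 than the RR.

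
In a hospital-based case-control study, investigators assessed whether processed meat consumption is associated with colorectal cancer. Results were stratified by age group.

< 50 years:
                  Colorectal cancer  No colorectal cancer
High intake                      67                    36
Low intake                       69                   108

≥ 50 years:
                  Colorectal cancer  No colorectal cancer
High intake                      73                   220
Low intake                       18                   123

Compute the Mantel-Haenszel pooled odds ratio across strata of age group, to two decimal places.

2.59

OR_MH = Σ(aᵢdᵢ/nᵢ) / Σ(bᵢcᵢ/nᵢ), where nᵢ is the stratum total.
Stratum 1 (< 50 years): n = 280; a·d/n = 67·108/280 = 25.8429; b·c/n = 36·69/280 = 8.8714
Stratum 2 (≥ 50 years): n = 434; a·d/n = 73·123/434 = 20.6889; b·c/n = 220·18/434 = 9.1244
OR_MH = (25.8429 + 20.6889) / (8.8714 + 9.1244) = 46.5318 / 17.9959 = 2.58570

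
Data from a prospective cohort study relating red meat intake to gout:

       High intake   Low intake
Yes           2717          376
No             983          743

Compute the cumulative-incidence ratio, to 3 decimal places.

Reading the table with exposure as columns: a = 2717 (High intake, case), b = 983 (High intake, non-case), c = 376 (Low intake, case), d = 743.
Risk in exposed = 2717/3700 = 0.73432; risk in unexposed = 376/1119 = 0.33601.
RR = 0.73432 / 0.33601 = 2.18540
The risk among the exposed is 2.19 times that among the unexposed.

2.185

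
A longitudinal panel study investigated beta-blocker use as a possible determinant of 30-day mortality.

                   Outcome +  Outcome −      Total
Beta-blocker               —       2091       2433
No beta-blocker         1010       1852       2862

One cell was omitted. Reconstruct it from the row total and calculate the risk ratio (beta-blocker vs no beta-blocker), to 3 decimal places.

0.398

The missing cell is in the exposed row: 2433 − 2091 = 342.
So a = 342, b = 2091, c = 1010, d = 1852.
RR = [a/(a+b)] / [c/(c+d)] = (342/2433) / (1010/2862) = 0.14057/0.35290 = 0.39832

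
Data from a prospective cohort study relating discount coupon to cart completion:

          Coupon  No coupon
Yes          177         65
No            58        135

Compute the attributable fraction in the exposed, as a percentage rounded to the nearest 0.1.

Reading the table with exposure as columns: a = 177 (Coupon, case), b = 58 (Coupon, non-case), c = 65 (No coupon, case), d = 135.
Risk in exposed = 177/235 = 0.75319; risk in unexposed = 65/200 = 0.32500.
RR = 0.75319/0.32500 = 2.31751
AR% = (RR − 1)/RR × 100 = (2.31751 − 1)/2.31751 × 100 = 56.8503%

56.9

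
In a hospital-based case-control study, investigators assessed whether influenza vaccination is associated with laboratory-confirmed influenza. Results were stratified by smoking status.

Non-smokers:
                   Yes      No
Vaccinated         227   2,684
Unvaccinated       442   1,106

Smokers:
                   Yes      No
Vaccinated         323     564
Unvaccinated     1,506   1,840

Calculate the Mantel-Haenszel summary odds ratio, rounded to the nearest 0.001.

0.421

OR_MH = Σ(aᵢdᵢ/nᵢ) / Σ(bᵢcᵢ/nᵢ), where nᵢ is the stratum total.
Stratum 1 (Non-smokers): n = 4459; a·d/n = 227·1106/4459 = 56.3046; b·c/n = 2684·442/4459 = 266.0525
Stratum 2 (Smokers): n = 4233; a·d/n = 323·1840/4233 = 140.4016; b·c/n = 564·1506/4233 = 200.6577
OR_MH = (56.3046 + 140.4016) / (266.0525 + 200.6577) = 196.7062 / 466.7102 = 0.42147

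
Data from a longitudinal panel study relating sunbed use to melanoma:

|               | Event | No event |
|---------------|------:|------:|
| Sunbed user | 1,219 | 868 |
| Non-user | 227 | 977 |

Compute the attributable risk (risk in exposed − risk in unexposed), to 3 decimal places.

0.396

Cells: a = 1219, b = 868, c = 227, d = 977.
Risk in exposed = 1219/2087 = 0.584092; risk in unexposed = 227/1204 = 0.188538.
Risk difference = 0.584092 − 0.188538 = 0.395554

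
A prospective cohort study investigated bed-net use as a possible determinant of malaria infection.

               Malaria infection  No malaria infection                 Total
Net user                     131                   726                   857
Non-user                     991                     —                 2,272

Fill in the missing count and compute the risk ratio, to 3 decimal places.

The missing cell is in the unexposed row: 2272 − 991 = 1281.
So a = 131, b = 726, c = 991, d = 1281.
RR = [a/(a+b)] / [c/(c+d)] = (131/857) / (991/2272) = 0.15286/0.43618 = 0.35045

0.350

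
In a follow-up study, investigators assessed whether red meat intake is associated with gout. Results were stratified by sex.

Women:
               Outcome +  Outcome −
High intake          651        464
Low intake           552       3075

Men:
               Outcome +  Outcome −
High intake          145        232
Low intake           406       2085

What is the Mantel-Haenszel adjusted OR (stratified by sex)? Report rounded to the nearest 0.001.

OR_MH = Σ(aᵢdᵢ/nᵢ) / Σ(bᵢcᵢ/nᵢ), where nᵢ is the stratum total.
Stratum 1 (Women): n = 4742; a·d/n = 651·3075/4742 = 422.1478; b·c/n = 464·552/4742 = 54.0127
Stratum 2 (Men): n = 2868; a·d/n = 145·2085/2868 = 105.4132; b·c/n = 232·406/2868 = 32.8424
OR_MH = (422.1478 + 105.4132) / (54.0127 + 32.8424) = 527.5610 / 86.8551 = 6.07404

6.074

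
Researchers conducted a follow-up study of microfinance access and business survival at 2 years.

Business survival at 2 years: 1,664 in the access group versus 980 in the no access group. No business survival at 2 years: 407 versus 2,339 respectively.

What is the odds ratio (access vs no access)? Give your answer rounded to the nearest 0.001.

9.758

From the description: a = 1664, b = 407, c = 980, d = 2339.
OR = (a·d)/(b·c) = (1664 × 2339) / (407 × 980) = 3892096 / 398860 = 9.75805
The odds of business survival at 2 years are about 9.76 times as high in the access group.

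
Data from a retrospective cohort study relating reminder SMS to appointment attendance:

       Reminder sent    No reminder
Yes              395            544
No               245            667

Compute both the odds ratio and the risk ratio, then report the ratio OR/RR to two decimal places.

1.44

Reading the table with exposure as columns: a = 395 (Reminder sent, case), b = 245 (Reminder sent, non-case), c = 544 (No reminder, case), d = 667.
OR = (395·667)/(245·544) = 263465/133280 = 1.97678
Risk in exposed = 395/640 = 0.61719; risk in unexposed = 544/1211 = 0.44922; RR = 1.37392
OR/RR = 1.97678 / 1.37392 = 1.43878
The outcome is not rare, so the OR lies further from 1 than the RR.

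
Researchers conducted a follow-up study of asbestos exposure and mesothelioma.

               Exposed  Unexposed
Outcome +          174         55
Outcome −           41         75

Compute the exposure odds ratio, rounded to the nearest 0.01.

Reading the table with exposure as columns: a = 174 (Exposed, case), b = 41 (Exposed, non-case), c = 55 (Unexposed, case), d = 75.
OR = (a·d)/(b·c) = (174 × 75) / (41 × 55) = 13050 / 2255 = 5.78714
The odds of mesothelioma are about 5.79 times as high in the exposed group.

5.79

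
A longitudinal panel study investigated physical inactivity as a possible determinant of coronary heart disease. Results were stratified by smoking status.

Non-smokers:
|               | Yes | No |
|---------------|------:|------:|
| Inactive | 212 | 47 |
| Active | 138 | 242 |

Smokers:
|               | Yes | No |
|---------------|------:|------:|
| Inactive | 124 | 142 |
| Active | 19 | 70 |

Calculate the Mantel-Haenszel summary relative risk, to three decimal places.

2.240

RR_MH = Σ(aᵢ·n₀ᵢ/nᵢ) / Σ(cᵢ·n₁ᵢ/nᵢ), with n₁ᵢ = aᵢ+bᵢ (exposed), n₀ᵢ = cᵢ+dᵢ (unexposed), nᵢ = n₁ᵢ+n₀ᵢ.
Stratum 1 (Non-smokers): n₁ = 259, n₀ = 380, n = 639; a·n₀/n = 212·380/639 = 126.0720; c·n₁/n = 138·259/639 = 55.9343
Stratum 2 (Smokers): n₁ = 266, n₀ = 89, n = 355; a·n₀/n = 124·89/355 = 31.0873; c·n₁/n = 19·266/355 = 14.2366
RR_MH = (126.0720 + 31.0873) / (55.9343 + 14.2366) = 157.1593 / 70.1709 = 2.23967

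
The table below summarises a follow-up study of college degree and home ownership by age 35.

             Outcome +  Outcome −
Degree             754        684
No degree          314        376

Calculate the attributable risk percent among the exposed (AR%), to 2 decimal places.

13.21

Cells: a = 754, b = 684, c = 314, d = 376.
Risk in exposed = 754/1438 = 0.52434; risk in unexposed = 314/690 = 0.45507.
RR = 0.52434/0.45507 = 1.15221
AR% = (RR − 1)/RR × 100 = (1.15221 − 1)/1.15221 × 100 = 13.2103%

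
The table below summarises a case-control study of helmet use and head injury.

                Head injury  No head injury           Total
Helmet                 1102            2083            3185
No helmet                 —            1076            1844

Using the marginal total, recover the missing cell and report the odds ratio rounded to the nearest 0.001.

0.741

The missing cell is in the unexposed row: 1844 − 1076 = 768.
So a = 1102, b = 2083, c = 768, d = 1076.
OR = (a·d)/(b·c) = (1102 × 1076) / (2083 × 768) = 1185752 / 1599744 = 0.74121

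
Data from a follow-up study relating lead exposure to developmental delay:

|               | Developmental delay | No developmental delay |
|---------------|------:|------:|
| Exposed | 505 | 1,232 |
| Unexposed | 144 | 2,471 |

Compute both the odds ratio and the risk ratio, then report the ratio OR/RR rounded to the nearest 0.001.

Cells: a = 505, b = 1232, c = 144, d = 2471.
OR = (505·2471)/(1232·144) = 1247855/177408 = 7.03381
Risk in exposed = 505/1737 = 0.29073; risk in unexposed = 144/2615 = 0.05507; RR = 5.27960
OR/RR = 7.03381 / 5.27960 = 1.33226
The outcome is not rare, so the OR lies further from 1 than the RR.

1.332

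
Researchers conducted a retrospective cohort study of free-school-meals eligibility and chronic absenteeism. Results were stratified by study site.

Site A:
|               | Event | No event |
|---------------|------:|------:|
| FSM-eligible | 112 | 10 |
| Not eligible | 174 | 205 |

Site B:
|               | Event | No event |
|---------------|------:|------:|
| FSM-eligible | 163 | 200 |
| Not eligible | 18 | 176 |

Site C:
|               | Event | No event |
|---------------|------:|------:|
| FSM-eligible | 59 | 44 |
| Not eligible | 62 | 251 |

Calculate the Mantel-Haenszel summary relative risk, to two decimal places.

RR_MH = Σ(aᵢ·n₀ᵢ/nᵢ) / Σ(cᵢ·n₁ᵢ/nᵢ), with n₁ᵢ = aᵢ+bᵢ (exposed), n₀ᵢ = cᵢ+dᵢ (unexposed), nᵢ = n₁ᵢ+n₀ᵢ.
Stratum 1 (Site A): n₁ = 122, n₀ = 379, n = 501; a·n₀/n = 112·379/501 = 84.7265; c·n₁/n = 174·122/501 = 42.3713
Stratum 2 (Site B): n₁ = 363, n₀ = 194, n = 557; a·n₀/n = 163·194/557 = 56.7720; c·n₁/n = 18·363/557 = 11.7307
Stratum 3 (Site C): n₁ = 103, n₀ = 313, n = 416; a·n₀/n = 59·313/416 = 44.3918; c·n₁/n = 62·103/416 = 15.3510
RR_MH = (84.7265 + 56.7720 + 44.3918) / (42.3713 + 11.7307 + 15.3510) = 185.8904 / 69.4529 = 2.67649

2.68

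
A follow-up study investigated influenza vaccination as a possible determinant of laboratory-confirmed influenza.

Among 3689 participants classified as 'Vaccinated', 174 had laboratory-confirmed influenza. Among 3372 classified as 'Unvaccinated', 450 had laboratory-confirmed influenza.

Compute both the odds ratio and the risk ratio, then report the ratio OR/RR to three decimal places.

0.909

From the description: a = 174, b = 3515, c = 450, d = 2922.
OR = (174·2922)/(3515·450) = 508428/1581750 = 0.32143
Risk in exposed = 174/3689 = 0.04717; risk in unexposed = 450/3372 = 0.13345; RR = 0.35344
OR/RR = 0.32143 / 0.35344 = 0.90944
The outcome is not rare, so the OR lies further from 1 than the RR.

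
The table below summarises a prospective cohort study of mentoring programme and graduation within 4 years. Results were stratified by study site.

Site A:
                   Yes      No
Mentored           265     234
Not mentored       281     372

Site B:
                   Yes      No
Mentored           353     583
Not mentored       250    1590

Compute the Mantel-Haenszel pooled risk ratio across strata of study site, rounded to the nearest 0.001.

1.865

RR_MH = Σ(aᵢ·n₀ᵢ/nᵢ) / Σ(cᵢ·n₁ᵢ/nᵢ), with n₁ᵢ = aᵢ+bᵢ (exposed), n₀ᵢ = cᵢ+dᵢ (unexposed), nᵢ = n₁ᵢ+n₀ᵢ.
Stratum 1 (Site A): n₁ = 499, n₀ = 653, n = 1152; a·n₀/n = 265·653/1152 = 150.2127; c·n₁/n = 281·499/1152 = 121.7179
Stratum 2 (Site B): n₁ = 936, n₀ = 1840, n = 2776; a·n₀/n = 353·1840/2776 = 233.9769; c·n₁/n = 250·936/2776 = 84.2939
RR_MH = (150.2127 + 233.9769) / (121.7179 + 84.2939) = 384.1896 / 206.0118 = 1.86489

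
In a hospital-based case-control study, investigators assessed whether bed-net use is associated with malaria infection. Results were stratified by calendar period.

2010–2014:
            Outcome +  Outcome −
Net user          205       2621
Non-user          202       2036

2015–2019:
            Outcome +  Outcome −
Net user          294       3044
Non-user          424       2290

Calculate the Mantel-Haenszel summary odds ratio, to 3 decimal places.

0.609

OR_MH = Σ(aᵢdᵢ/nᵢ) / Σ(bᵢcᵢ/nᵢ), where nᵢ is the stratum total.
Stratum 1 (2010–2014): n = 5064; a·d/n = 205·2036/5064 = 82.4210; b·c/n = 2621·202/5064 = 104.5502
Stratum 2 (2015–2019): n = 6052; a·d/n = 294·2290/6052 = 111.2459; b·c/n = 3044·424/6052 = 213.2611
OR_MH = (82.4210 + 111.2459) / (104.5502 + 213.2611) = 193.6669 / 317.8112 = 0.60938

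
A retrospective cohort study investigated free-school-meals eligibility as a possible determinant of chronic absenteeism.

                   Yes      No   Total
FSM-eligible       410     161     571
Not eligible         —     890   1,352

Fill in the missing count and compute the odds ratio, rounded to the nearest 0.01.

The missing cell is in the unexposed row: 1352 − 890 = 462.
So a = 410, b = 161, c = 462, d = 890.
OR = (a·d)/(b·c) = (410 × 890) / (161 × 462) = 364900 / 74382 = 4.90576

4.91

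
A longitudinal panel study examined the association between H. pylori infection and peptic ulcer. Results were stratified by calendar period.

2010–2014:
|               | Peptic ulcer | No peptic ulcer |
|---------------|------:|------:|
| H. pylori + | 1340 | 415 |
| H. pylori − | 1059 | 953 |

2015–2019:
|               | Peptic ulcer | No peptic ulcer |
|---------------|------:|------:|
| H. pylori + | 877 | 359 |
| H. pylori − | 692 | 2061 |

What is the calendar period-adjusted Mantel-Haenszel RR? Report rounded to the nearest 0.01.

RR_MH = Σ(aᵢ·n₀ᵢ/nᵢ) / Σ(cᵢ·n₁ᵢ/nᵢ), with n₁ᵢ = aᵢ+bᵢ (exposed), n₀ᵢ = cᵢ+dᵢ (unexposed), nᵢ = n₁ᵢ+n₀ᵢ.
Stratum 1 (2010–2014): n₁ = 1755, n₀ = 2012, n = 3767; a·n₀/n = 1340·2012/3767 = 715.7101; c·n₁/n = 1059·1755/3767 = 493.3754
Stratum 2 (2015–2019): n₁ = 1236, n₀ = 2753, n = 3989; a·n₀/n = 877·2753/3989 = 605.2597; c·n₁/n = 692·1236/3989 = 214.4176
RR_MH = (715.7101 + 605.2597) / (493.3754 + 214.4176) = 1320.9698 / 707.7930 = 1.86632

1.87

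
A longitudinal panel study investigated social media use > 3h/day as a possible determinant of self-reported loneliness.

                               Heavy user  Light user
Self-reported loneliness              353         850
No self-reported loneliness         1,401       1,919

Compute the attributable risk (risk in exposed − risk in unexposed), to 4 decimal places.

Reading the table with exposure as columns: a = 353 (Heavy user, case), b = 1401 (Heavy user, non-case), c = 850 (Light user, case), d = 1919.
Risk in exposed = 353/1754 = 0.201254; risk in unexposed = 850/2769 = 0.306970.
Risk difference = 0.201254 − 0.306970 = -0.105716

-0.1057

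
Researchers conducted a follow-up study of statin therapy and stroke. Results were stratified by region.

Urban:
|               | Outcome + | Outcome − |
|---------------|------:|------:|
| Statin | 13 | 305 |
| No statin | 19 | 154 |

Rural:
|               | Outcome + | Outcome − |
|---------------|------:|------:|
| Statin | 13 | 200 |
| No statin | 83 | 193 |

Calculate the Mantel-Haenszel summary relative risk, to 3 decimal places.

RR_MH = Σ(aᵢ·n₀ᵢ/nᵢ) / Σ(cᵢ·n₁ᵢ/nᵢ), with n₁ᵢ = aᵢ+bᵢ (exposed), n₀ᵢ = cᵢ+dᵢ (unexposed), nᵢ = n₁ᵢ+n₀ᵢ.
Stratum 1 (Urban): n₁ = 318, n₀ = 173, n = 491; a·n₀/n = 13·173/491 = 4.5804; c·n₁/n = 19·318/491 = 12.3055
Stratum 2 (Rural): n₁ = 213, n₀ = 276, n = 489; a·n₀/n = 13·276/489 = 7.3374; c·n₁/n = 83·213/489 = 36.1534
RR_MH = (4.5804 + 7.3374) / (12.3055 + 36.1534) = 11.9179 / 48.4589 = 0.24594

0.246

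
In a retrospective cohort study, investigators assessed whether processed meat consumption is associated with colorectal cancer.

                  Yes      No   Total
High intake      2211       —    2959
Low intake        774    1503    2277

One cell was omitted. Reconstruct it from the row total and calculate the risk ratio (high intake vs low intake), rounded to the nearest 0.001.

The missing cell is in the exposed row: 2959 − 2211 = 748.
So a = 2211, b = 748, c = 774, d = 1503.
RR = [a/(a+b)] / [c/(c+d)] = (2211/2959) / (774/2277) = 0.74721/0.33992 = 2.19819

2.198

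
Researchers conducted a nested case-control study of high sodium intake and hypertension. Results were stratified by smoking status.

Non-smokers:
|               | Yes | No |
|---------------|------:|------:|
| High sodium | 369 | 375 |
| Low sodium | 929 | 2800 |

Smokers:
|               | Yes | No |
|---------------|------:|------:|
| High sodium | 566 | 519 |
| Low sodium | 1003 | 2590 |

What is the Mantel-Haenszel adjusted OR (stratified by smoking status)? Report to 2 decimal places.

OR_MH = Σ(aᵢdᵢ/nᵢ) / Σ(bᵢcᵢ/nᵢ), where nᵢ is the stratum total.
Stratum 1 (Non-smokers): n = 4473; a·d/n = 369·2800/4473 = 230.9859; b·c/n = 375·929/4473 = 77.8840
Stratum 2 (Smokers): n = 4678; a·d/n = 566·2590/4678 = 313.3690; b·c/n = 519·1003/4678 = 111.2777
OR_MH = (230.9859 + 313.3690) / (77.8840 + 111.2777) = 544.3549 / 189.1617 = 2.87772

2.88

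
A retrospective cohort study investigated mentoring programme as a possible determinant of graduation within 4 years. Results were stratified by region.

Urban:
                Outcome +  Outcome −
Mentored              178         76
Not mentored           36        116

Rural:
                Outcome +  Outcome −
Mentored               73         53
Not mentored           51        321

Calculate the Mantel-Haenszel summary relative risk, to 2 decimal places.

RR_MH = Σ(aᵢ·n₀ᵢ/nᵢ) / Σ(cᵢ·n₁ᵢ/nᵢ), with n₁ᵢ = aᵢ+bᵢ (exposed), n₀ᵢ = cᵢ+dᵢ (unexposed), nᵢ = n₁ᵢ+n₀ᵢ.
Stratum 1 (Urban): n₁ = 254, n₀ = 152, n = 406; a·n₀/n = 178·152/406 = 66.6404; c·n₁/n = 36·254/406 = 22.5222
Stratum 2 (Rural): n₁ = 126, n₀ = 372, n = 498; a·n₀/n = 73·372/498 = 54.5301; c·n₁/n = 51·126/498 = 12.9036
RR_MH = (66.6404 + 54.5301) / (22.5222 + 12.9036) = 121.1705 / 35.4258 = 3.42040

3.42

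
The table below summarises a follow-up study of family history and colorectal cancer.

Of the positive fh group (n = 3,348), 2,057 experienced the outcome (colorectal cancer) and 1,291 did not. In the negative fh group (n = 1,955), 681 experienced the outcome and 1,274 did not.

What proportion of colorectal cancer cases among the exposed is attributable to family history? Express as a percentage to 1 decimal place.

From the description: a = 2057, b = 1291, c = 681, d = 1274.
Risk in exposed = 2057/3348 = 0.61440; risk in unexposed = 681/1955 = 0.34834.
RR = 0.61440/0.34834 = 1.76380
AR% = (RR − 1)/RR × 100 = (1.76380 − 1)/1.76380 × 100 = 43.3041%

43.3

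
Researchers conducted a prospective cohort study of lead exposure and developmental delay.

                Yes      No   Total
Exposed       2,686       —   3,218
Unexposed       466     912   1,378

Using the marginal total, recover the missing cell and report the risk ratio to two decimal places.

2.47

The missing cell is in the exposed row: 3218 − 2686 = 532.
So a = 2686, b = 532, c = 466, d = 912.
RR = [a/(a+b)] / [c/(c+d)] = (2686/3218) / (466/1378) = 0.83468/0.33817 = 2.46822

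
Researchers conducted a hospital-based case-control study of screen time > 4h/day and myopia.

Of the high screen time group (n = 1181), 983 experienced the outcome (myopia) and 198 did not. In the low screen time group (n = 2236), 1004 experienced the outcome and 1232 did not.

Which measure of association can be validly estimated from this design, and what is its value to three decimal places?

6.092

From the description: a = 983, b = 198, c = 1004, d = 1232.
This is a hospital-based case-control study: participants were sampled on outcome status, so risks in the source population cannot be estimated directly — relative risk is not valid here. The odds ratio is the appropriate measure.
OR = (a·d)/(b·c) = (983 × 1232) / (198 × 1004) = 1211056 / 198792 = 6.09208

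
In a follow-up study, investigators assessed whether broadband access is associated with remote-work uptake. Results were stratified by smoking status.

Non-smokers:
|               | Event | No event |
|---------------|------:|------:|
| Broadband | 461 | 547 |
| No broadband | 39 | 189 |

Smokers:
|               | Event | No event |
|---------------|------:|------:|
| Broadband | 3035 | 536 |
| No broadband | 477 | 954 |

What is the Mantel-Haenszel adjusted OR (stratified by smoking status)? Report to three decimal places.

OR_MH = Σ(aᵢdᵢ/nᵢ) / Σ(bᵢcᵢ/nᵢ), where nᵢ is the stratum total.
Stratum 1 (Non-smokers): n = 1236; a·d/n = 461·189/1236 = 70.4927; b·c/n = 547·39/1236 = 17.2597
Stratum 2 (Smokers): n = 5002; a·d/n = 3035·954/5002 = 578.8465; b·c/n = 536·477/5002 = 51.1140
OR_MH = (70.4927 + 578.8465) / (17.2597 + 51.1140) = 649.3392 / 68.3737 = 9.49692

9.497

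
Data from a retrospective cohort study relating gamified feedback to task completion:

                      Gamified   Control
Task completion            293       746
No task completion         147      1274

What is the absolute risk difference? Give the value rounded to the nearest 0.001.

0.297

Reading the table with exposure as columns: a = 293 (Gamified, case), b = 147 (Gamified, non-case), c = 746 (Control, case), d = 1274.
Risk in exposed = 293/440 = 0.665909; risk in unexposed = 746/2020 = 0.369307.
Risk difference = 0.665909 − 0.369307 = 0.296602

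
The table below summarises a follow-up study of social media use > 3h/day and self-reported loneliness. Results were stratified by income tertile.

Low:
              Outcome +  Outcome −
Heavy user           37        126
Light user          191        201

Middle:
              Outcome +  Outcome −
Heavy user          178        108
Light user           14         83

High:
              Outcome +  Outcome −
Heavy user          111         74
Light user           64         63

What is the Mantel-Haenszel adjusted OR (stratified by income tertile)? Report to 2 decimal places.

1.19

OR_MH = Σ(aᵢdᵢ/nᵢ) / Σ(bᵢcᵢ/nᵢ), where nᵢ is the stratum total.
Stratum 1 (Low): n = 555; a·d/n = 37·201/555 = 13.4000; b·c/n = 126·191/555 = 43.3622
Stratum 2 (Middle): n = 383; a·d/n = 178·83/383 = 38.5744; b·c/n = 108·14/383 = 3.9478
Stratum 3 (High): n = 312; a·d/n = 111·63/312 = 22.4135; b·c/n = 74·64/312 = 15.1795
OR_MH = (13.4000 + 38.5744 + 22.4135) / (43.3622 + 3.9478 + 15.1795) = 74.3879 / 62.4894 = 1.19041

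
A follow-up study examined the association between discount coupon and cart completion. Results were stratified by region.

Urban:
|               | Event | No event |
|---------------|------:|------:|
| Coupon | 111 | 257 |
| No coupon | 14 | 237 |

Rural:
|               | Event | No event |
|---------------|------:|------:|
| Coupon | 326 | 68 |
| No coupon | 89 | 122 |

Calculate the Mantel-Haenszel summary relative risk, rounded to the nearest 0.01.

RR_MH = Σ(aᵢ·n₀ᵢ/nᵢ) / Σ(cᵢ·n₁ᵢ/nᵢ), with n₁ᵢ = aᵢ+bᵢ (exposed), n₀ᵢ = cᵢ+dᵢ (unexposed), nᵢ = n₁ᵢ+n₀ᵢ.
Stratum 1 (Urban): n₁ = 368, n₀ = 251, n = 619; a·n₀/n = 111·251/619 = 45.0097; c·n₁/n = 14·368/619 = 8.3231
Stratum 2 (Rural): n₁ = 394, n₀ = 211, n = 605; a·n₀/n = 326·211/605 = 113.6959; c·n₁/n = 89·394/605 = 57.9603
RR_MH = (45.0097 + 113.6959) / (8.3231 + 57.9603) = 158.7056 / 66.2834 = 2.39435

2.39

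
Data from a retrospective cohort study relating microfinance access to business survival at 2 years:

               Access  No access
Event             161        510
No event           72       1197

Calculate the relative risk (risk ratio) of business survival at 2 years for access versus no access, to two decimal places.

2.31

Reading the table with exposure as columns: a = 161 (Access, case), b = 72 (Access, non-case), c = 510 (No access, case), d = 1197.
Risk in exposed = 161/233 = 0.69099; risk in unexposed = 510/1707 = 0.29877.
RR = 0.69099 / 0.29877 = 2.31277
The risk among the exposed is 2.31 times that among the unexposed.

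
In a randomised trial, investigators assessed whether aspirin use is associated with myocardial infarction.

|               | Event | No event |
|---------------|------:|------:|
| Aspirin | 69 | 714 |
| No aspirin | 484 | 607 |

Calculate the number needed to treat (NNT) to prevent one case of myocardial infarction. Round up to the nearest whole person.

3

Risk in treated group = 69/783 = 0.08812; risk in control = 484/1091 = 0.44363.
Absolute risk reduction = 0.44363 − 0.08812 = 0.35551
NNT = 1 / ARR = 1 / 0.35551 = 2.813 → round up → 3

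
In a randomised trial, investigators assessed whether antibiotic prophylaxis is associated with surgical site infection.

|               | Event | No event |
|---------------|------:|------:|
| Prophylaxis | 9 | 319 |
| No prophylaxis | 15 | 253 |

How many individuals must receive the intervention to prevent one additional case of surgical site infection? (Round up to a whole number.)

36

Risk in treated group = 9/328 = 0.02744; risk in control = 15/268 = 0.05597.
Absolute risk reduction = 0.05597 − 0.02744 = 0.02853
NNT = 1 / ARR = 1 / 0.02853 = 35.049 → round up → 36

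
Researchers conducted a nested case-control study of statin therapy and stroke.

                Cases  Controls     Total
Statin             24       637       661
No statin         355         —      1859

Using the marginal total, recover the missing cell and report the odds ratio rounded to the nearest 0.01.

0.16

The missing cell is in the unexposed row: 1859 − 355 = 1504.
So a = 24, b = 637, c = 355, d = 1504.
OR = (a·d)/(b·c) = (24 × 1504) / (637 × 355) = 36096 / 226135 = 0.15962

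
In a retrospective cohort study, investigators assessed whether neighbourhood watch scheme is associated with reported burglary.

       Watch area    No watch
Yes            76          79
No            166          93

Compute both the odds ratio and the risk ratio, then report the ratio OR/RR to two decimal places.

0.79

Reading the table with exposure as columns: a = 76 (Watch area, case), b = 166 (Watch area, non-case), c = 79 (No watch, case), d = 93.
OR = (76·93)/(166·79) = 7068/13114 = 0.53897
Risk in exposed = 76/242 = 0.31405; risk in unexposed = 79/172 = 0.45930; RR = 0.68375
OR/RR = 0.53897 / 0.68375 = 0.78825
The outcome is not rare, so the OR lies further from 1 than the RR.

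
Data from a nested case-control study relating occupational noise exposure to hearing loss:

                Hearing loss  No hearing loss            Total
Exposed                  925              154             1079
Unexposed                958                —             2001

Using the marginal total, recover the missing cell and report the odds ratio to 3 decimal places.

6.539

The missing cell is in the unexposed row: 2001 − 958 = 1043.
So a = 925, b = 154, c = 958, d = 1043.
OR = (a·d)/(b·c) = (925 × 1043) / (154 × 958) = 964775 / 147532 = 6.53943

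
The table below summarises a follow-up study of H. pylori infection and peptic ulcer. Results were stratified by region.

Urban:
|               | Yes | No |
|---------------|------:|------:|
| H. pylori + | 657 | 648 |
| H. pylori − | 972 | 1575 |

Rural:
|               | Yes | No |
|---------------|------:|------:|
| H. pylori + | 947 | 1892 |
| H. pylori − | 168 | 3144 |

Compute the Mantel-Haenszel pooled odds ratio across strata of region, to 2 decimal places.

3.50

OR_MH = Σ(aᵢdᵢ/nᵢ) / Σ(bᵢcᵢ/nᵢ), where nᵢ is the stratum total.
Stratum 1 (Urban): n = 3852; a·d/n = 657·1575/3852 = 268.6332; b·c/n = 648·972/3852 = 163.5140
Stratum 2 (Rural): n = 6151; a·d/n = 947·3144/6151 = 484.0462; b·c/n = 1892·168/6151 = 51.6755
OR_MH = (268.6332 + 484.0462) / (163.5140 + 51.6755) = 752.6793 / 215.1895 = 3.49775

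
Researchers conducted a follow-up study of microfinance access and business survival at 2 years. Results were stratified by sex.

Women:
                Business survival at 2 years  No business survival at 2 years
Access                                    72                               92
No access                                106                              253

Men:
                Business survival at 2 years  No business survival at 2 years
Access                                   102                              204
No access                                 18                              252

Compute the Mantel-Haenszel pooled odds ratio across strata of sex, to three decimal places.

3.175

OR_MH = Σ(aᵢdᵢ/nᵢ) / Σ(bᵢcᵢ/nᵢ), where nᵢ is the stratum total.
Stratum 1 (Women): n = 523; a·d/n = 72·253/523 = 34.8298; b·c/n = 92·106/523 = 18.6463
Stratum 2 (Men): n = 576; a·d/n = 102·252/576 = 44.6250; b·c/n = 204·18/576 = 6.3750
OR_MH = (34.8298 + 44.6250) / (18.6463 + 6.3750) = 79.4548 / 25.0213 = 3.17549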